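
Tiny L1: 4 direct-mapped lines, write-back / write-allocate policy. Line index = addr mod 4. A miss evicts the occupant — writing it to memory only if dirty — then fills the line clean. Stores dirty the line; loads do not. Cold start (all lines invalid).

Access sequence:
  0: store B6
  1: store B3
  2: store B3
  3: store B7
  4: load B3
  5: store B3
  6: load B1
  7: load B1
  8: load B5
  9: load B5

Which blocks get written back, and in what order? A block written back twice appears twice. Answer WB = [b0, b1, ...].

WB = [3, 7]

0: W B6 → L2 miss [D]
1: W B3 → L3 miss [D]
2: W B3 → L3 hit [D]
3: W B7 → L3 miss wb→B3 [D]
4: R B3 → L3 miss wb→B7 [-]
5: W B3 → L3 hit [D]
6: R B1 → L1 miss [-]
7: R B1 → L1 hit [-]
8: R B5 → L1 miss [-]
9: R B5 → L1 hit [-]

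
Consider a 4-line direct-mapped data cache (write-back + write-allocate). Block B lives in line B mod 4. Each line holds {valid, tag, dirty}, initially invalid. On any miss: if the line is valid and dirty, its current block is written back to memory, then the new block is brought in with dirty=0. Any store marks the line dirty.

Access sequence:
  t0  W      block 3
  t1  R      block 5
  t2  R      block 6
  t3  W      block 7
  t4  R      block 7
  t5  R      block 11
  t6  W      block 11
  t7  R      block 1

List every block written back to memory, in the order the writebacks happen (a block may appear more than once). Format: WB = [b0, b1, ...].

0: W B3 -> L3 miss  d=D]
1: R B5 -> L1 miss  d=-]
2: R B6 -> L2 miss  d=-]
3: W B7 -> L3 miss wb->B3  d=D]
4: R B7 -> L3 hit  d=D]
5: R B11 -> L3 miss wb->B7  d=-]
6: W B11 -> L3 hit  d=D]
7: R B1 -> L1 miss  d=-]

WB = [3, 7]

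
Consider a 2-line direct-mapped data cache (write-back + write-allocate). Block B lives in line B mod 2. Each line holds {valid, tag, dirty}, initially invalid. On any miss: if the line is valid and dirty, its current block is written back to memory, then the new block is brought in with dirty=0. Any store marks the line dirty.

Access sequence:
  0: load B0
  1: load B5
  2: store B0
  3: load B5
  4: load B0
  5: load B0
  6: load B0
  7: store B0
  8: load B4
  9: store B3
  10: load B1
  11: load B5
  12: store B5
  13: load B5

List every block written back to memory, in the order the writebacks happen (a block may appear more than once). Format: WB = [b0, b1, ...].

  0 | R B0 → L0 miss [-]
  1 | R B5 → L1 miss [-]
  2 | W B0 → L0 hit [D]
  3 | R B5 → L1 hit [-]
  4 | R B0 → L0 hit [D]
  5 | R B0 → L0 hit [D]
  6 | R B0 → L0 hit [D]
  7 | W B0 → L0 hit [D]
  8 | R B4 → L0 miss wb→B0 [-]
  9 | W B3 → L1 miss [D]
  10 | R B1 → L1 miss wb→B3 [-]
  11 | R B5 → L1 miss [-]
  12 | W B5 → L1 hit [D]
  13 | R B5 → L1 hit [D]

WB = [0, 3]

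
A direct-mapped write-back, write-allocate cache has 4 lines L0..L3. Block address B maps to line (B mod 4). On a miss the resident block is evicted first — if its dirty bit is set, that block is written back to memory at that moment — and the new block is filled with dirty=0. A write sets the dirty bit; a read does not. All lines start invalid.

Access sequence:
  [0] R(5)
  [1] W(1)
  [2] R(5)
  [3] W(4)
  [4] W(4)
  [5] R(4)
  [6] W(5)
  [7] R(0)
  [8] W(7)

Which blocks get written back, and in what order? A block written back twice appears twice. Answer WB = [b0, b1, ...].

  0 | R B5 → L1 miss [-]
  1 | W B1 → L1 miss [D]
  2 | R B5 → L1 miss wb→B1 [-]
  3 | W B4 → L0 miss [D]
  4 | W B4 → L0 hit [D]
  5 | R B4 → L0 hit [D]
  6 | W B5 → L1 hit [D]
  7 | R B0 → L0 miss wb→B4 [-]
  8 | W B7 → L3 miss [D]

WB = [1, 4]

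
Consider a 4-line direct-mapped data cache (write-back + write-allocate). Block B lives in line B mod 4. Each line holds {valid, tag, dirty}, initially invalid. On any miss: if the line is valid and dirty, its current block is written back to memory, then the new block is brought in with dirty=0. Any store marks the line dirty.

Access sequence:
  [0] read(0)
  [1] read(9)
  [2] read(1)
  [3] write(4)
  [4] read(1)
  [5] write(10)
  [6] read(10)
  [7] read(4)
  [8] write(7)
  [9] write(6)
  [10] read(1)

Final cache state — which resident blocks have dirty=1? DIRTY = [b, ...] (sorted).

  0 | R B0 → L0 miss [-]
  1 | R B9 → L1 miss [-]
  2 | R B1 → L1 miss [-]
  3 | W B4 → L0 miss [D]
  4 | R B1 → L1 hit [-]
  5 | W B10 → L2 miss [D]
  6 | R B10 → L2 hit [D]
  7 | R B4 → L0 hit [D]
  8 | W B7 → L3 miss [D]
  9 | W B6 → L2 miss wb→B10 [D]
  10 | R B1 → L1 hit [-]

DIRTY = [4, 6, 7]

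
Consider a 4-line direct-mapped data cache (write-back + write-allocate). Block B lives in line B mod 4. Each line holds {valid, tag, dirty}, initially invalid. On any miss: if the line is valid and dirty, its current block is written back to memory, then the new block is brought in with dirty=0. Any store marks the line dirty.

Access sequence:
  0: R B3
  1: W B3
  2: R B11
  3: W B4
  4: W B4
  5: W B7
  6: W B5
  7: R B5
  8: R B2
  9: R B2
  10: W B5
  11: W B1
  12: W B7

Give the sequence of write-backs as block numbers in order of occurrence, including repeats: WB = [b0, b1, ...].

WB = [3, 5]

  0 | R B3 → L3 miss [-]
  1 | W B3 → L3 hit [D]
  2 | R B11 → L3 miss wb→B3 [-]
  3 | W B4 → L0 miss [D]
  4 | W B4 → L0 hit [D]
  5 | W B7 → L3 miss [D]
  6 | W B5 → L1 miss [D]
  7 | R B5 → L1 hit [D]
  8 | R B2 → L2 miss [-]
  9 | R B2 → L2 hit [-]
  10 | W B5 → L1 hit [D]
  11 | W B1 → L1 miss wb→B5 [D]
  12 | W B7 → L3 hit [D]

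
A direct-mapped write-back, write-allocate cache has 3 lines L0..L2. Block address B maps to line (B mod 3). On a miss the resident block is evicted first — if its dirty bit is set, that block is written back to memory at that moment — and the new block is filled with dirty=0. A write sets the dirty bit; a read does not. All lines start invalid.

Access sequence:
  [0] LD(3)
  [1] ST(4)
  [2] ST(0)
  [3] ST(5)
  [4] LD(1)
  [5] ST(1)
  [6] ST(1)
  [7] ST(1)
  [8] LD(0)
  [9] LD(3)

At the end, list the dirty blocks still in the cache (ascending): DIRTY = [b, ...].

0: R B3 → L0 miss [-]
1: W B4 → L1 miss [D]
2: W B0 → L0 miss [D]
3: W B5 → L2 miss [D]
4: R B1 → L1 miss wb→B4 [-]
5: W B1 → L1 hit [D]
6: W B1 → L1 hit [D]
7: W B1 → L1 hit [D]
8: R B0 → L0 hit [D]
9: R B3 → L0 miss wb→B0 [-]

DIRTY = [1, 5]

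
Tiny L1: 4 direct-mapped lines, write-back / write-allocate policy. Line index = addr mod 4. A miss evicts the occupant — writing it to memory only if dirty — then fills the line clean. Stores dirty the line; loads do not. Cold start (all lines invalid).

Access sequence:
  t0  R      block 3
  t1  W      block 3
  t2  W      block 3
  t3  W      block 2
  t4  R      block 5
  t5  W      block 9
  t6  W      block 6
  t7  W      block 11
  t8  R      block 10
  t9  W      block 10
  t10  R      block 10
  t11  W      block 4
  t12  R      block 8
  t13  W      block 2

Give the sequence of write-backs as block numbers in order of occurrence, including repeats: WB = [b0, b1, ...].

WB = [2, 3, 6, 4, 10]

0: R B3 -> L3 miss  d=-]
1: W B3 -> L3 hit  d=D]
2: W B3 -> L3 hit  d=D]
3: W B2 -> L2 miss  d=D]
4: R B5 -> L1 miss  d=-]
5: W B9 -> L1 miss  d=D]
6: W B6 -> L2 miss wb->B2  d=D]
7: W B11 -> L3 miss wb->B3  d=D]
8: R B10 -> L2 miss wb->B6  d=-]
9: W B10 -> L2 hit  d=D]
10: R B10 -> L2 hit  d=D]
11: W B4 -> L0 miss  d=D]
12: R B8 -> L0 miss wb->B4  d=-]
13: W B2 -> L2 miss wb->B10  d=D]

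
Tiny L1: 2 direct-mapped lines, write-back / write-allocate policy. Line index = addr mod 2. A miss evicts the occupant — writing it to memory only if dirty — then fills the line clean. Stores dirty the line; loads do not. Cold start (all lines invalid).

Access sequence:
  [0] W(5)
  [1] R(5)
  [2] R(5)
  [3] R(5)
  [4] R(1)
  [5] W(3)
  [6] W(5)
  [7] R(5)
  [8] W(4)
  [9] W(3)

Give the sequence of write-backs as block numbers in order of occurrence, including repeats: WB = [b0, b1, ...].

0: W B5 → L1 miss [D]
1: R B5 → L1 hit [D]
2: R B5 → L1 hit [D]
3: R B5 → L1 hit [D]
4: R B1 → L1 miss wb→B5 [-]
5: W B3 → L1 miss [D]
6: W B5 → L1 miss wb→B3 [D]
7: R B5 → L1 hit [D]
8: W B4 → L0 miss [D]
9: W B3 → L1 miss wb→B5 [D]

WB = [5, 3, 5]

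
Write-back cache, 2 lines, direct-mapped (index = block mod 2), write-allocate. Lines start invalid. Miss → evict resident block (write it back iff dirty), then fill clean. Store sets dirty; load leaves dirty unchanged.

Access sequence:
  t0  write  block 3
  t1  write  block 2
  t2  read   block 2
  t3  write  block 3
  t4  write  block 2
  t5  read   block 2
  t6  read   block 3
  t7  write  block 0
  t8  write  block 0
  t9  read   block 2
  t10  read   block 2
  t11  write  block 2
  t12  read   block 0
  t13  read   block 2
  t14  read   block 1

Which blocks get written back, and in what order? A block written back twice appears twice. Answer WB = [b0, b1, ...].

WB = [2, 0, 2, 3]

  0 | W B3 → L1 miss [D]
  1 | W B2 → L0 miss [D]
  2 | R B2 → L0 hit [D]
  3 | W B3 → L1 hit [D]
  4 | W B2 → L0 hit [D]
  5 | R B2 → L0 hit [D]
  6 | R B3 → L1 hit [D]
  7 | W B0 → L0 miss wb→B2 [D]
  8 | W B0 → L0 hit [D]
  9 | R B2 → L0 miss wb→B0 [-]
  10 | R B2 → L0 hit [-]
  11 | W B2 → L0 hit [D]
  12 | R B0 → L0 miss wb→B2 [-]
  13 | R B2 → L0 miss [-]
  14 | R B1 → L1 miss wb→B3 [-]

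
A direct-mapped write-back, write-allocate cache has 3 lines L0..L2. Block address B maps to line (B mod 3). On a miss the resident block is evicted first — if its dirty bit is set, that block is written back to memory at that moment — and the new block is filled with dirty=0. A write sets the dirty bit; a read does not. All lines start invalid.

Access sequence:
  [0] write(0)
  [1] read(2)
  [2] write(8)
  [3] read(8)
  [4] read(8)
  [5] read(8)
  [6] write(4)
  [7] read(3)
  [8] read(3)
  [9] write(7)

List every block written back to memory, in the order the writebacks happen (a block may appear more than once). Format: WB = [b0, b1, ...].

0: W B0 -> L0 miss  d=D]
1: R B2 -> L2 miss  d=-]
2: W B8 -> L2 miss  d=D]
3: R B8 -> L2 hit  d=D]
4: R B8 -> L2 hit  d=D]
5: R B8 -> L2 hit  d=D]
6: W B4 -> L1 miss  d=D]
7: R B3 -> L0 miss wb->B0  d=-]
8: R B3 -> L0 hit  d=-]
9: W B7 -> L1 miss wb->B4  d=D]

WB = [0, 4]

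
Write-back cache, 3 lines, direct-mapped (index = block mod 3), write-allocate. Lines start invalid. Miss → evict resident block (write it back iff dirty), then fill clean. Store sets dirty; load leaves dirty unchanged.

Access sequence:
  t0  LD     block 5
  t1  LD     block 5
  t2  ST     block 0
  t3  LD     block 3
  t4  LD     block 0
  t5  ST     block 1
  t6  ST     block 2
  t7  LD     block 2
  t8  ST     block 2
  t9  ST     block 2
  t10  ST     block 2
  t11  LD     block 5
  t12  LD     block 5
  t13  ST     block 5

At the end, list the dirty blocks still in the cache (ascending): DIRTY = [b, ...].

0: R B5 -> L2 miss  d=-]
1: R B5 -> L2 hit  d=-]
2: W B0 -> L0 miss  d=D]
3: R B3 -> L0 miss wb->B0  d=-]
4: R B0 -> L0 miss  d=-]
5: W B1 -> L1 miss  d=D]
6: W B2 -> L2 miss  d=D]
7: R B2 -> L2 hit  d=D]
8: W B2 -> L2 hit  d=D]
9: W B2 -> L2 hit  d=D]
10: W B2 -> L2 hit  d=D]
11: R B5 -> L2 miss wb->B2  d=-]
12: R B5 -> L2 hit  d=-]
13: W B5 -> L2 hit  d=D]

DIRTY = [1, 5]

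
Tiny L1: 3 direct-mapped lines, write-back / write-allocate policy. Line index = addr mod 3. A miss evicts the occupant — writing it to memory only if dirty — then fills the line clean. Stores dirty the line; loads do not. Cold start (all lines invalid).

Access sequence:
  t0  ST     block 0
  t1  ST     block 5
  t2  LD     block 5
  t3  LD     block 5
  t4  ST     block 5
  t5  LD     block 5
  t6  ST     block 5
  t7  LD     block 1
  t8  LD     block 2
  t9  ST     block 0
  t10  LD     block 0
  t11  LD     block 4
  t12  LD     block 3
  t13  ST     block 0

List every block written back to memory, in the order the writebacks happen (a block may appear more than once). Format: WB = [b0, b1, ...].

  0 | W B0 → L0 miss [D]
  1 | W B5 → L2 miss [D]
  2 | R B5 → L2 hit [D]
  3 | R B5 → L2 hit [D]
  4 | W B5 → L2 hit [D]
  5 | R B5 → L2 hit [D]
  6 | W B5 → L2 hit [D]
  7 | R B1 → L1 miss [-]
  8 | R B2 → L2 miss wb→B5 [-]
  9 | W B0 → L0 hit [D]
  10 | R B0 → L0 hit [D]
  11 | R B4 → L1 miss [-]
  12 | R B3 → L0 miss wb→B0 [-]
  13 | W B0 → L0 miss [D]

WB = [5, 0]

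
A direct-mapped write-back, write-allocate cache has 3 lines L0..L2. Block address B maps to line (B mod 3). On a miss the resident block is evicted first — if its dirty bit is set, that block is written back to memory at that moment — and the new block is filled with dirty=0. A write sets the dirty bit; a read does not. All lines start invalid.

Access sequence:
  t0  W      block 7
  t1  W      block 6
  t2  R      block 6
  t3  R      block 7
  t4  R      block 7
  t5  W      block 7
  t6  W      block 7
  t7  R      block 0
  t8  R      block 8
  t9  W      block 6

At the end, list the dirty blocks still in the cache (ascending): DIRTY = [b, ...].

  0 | W B7 → L1 miss [D]
  1 | W B6 → L0 miss [D]
  2 | R B6 → L0 hit [D]
  3 | R B7 → L1 hit [D]
  4 | R B7 → L1 hit [D]
  5 | W B7 → L1 hit [D]
  6 | W B7 → L1 hit [D]
  7 | R B0 → L0 miss wb→B6 [-]
  8 | R B8 → L2 miss [-]
  9 | W B6 → L0 miss [D]

DIRTY = [6, 7]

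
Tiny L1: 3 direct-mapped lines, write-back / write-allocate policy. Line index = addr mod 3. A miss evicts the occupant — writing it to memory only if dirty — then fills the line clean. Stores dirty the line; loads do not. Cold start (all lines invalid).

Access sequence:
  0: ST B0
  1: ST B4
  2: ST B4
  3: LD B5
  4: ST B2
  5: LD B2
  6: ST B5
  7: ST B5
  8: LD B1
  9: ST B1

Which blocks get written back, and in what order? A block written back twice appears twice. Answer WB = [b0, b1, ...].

0: W B0 → L0 miss [D]
1: W B4 → L1 miss [D]
2: W B4 → L1 hit [D]
3: R B5 → L2 miss [-]
4: W B2 → L2 miss [D]
5: R B2 → L2 hit [D]
6: W B5 → L2 miss wb→B2 [D]
7: W B5 → L2 hit [D]
8: R B1 → L1 miss wb→B4 [-]
9: W B1 → L1 hit [D]

WB = [2, 4]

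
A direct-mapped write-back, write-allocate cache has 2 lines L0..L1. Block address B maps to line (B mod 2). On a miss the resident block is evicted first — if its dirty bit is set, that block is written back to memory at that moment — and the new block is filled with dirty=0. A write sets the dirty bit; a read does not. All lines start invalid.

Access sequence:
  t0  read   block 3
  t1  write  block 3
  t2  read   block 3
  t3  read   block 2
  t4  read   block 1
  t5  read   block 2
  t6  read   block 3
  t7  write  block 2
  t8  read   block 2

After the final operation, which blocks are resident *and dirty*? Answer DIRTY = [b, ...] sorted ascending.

0: R B3 -> L1 miss  d=-]
1: W B3 -> L1 hit  d=D]
2: R B3 -> L1 hit  d=D]
3: R B2 -> L0 miss  d=-]
4: R B1 -> L1 miss wb->B3  d=-]
5: R B2 -> L0 hit  d=-]
6: R B3 -> L1 miss  d=-]
7: W B2 -> L0 hit  d=D]
8: R B2 -> L0 hit  d=D]

DIRTY = [2]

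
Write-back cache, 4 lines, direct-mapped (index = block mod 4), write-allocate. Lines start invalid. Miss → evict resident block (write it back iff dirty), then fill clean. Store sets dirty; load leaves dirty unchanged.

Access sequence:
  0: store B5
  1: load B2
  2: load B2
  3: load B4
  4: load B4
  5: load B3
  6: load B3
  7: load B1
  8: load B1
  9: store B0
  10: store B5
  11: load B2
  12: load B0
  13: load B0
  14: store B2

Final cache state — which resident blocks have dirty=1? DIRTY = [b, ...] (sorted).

DIRTY = [0, 2, 5]

0: W B5 -> L1 miss  d=D]
1: R B2 -> L2 miss  d=-]
2: R B2 -> L2 hit  d=-]
3: R B4 -> L0 miss  d=-]
4: R B4 -> L0 hit  d=-]
5: R B3 -> L3 miss  d=-]
6: R B3 -> L3 hit  d=-]
7: R B1 -> L1 miss wb->B5  d=-]
8: R B1 -> L1 hit  d=-]
9: W B0 -> L0 miss  d=D]
10: W B5 -> L1 miss  d=D]
11: R B2 -> L2 hit  d=-]
12: R B0 -> L0 hit  d=D]
13: R B0 -> L0 hit  d=D]
14: W B2 -> L2 hit  d=D]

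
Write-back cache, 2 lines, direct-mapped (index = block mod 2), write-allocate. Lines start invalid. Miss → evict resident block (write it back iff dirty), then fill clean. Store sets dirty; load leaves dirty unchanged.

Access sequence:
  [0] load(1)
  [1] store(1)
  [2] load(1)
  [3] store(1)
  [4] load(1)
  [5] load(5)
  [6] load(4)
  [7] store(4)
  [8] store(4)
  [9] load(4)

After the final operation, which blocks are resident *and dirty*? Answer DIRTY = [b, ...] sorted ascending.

DIRTY = [4]

0: R B1 → L1 miss [-]
1: W B1 → L1 hit [D]
2: R B1 → L1 hit [D]
3: W B1 → L1 hit [D]
4: R B1 → L1 hit [D]
5: R B5 → L1 miss wb→B1 [-]
6: R B4 → L0 miss [-]
7: W B4 → L0 hit [D]
8: W B4 → L0 hit [D]
9: R B4 → L0 hit [D]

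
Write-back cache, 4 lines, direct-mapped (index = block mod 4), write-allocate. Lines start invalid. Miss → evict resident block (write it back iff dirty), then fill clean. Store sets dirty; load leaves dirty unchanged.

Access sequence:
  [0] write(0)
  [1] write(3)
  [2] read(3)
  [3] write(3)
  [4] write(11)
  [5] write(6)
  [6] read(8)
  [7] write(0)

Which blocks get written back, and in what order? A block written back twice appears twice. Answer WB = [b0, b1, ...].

0: W B0 → L0 miss [D]
1: W B3 → L3 miss [D]
2: R B3 → L3 hit [D]
3: W B3 → L3 hit [D]
4: W B11 → L3 miss wb→B3 [D]
5: W B6 → L2 miss [D]
6: R B8 → L0 miss wb→B0 [-]
7: W B0 → L0 miss [D]

WB = [3, 0]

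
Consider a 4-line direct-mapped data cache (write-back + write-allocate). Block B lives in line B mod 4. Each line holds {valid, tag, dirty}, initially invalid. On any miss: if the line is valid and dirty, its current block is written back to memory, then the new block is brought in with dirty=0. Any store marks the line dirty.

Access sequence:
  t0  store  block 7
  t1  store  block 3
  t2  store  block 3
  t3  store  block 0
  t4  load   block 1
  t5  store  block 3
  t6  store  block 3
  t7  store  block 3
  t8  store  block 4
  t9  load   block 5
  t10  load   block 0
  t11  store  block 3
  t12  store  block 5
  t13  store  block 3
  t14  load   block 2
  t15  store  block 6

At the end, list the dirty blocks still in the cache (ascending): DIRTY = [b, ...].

  0 | W B7 → L3 miss [D]
  1 | W B3 → L3 miss wb→B7 [D]
  2 | W B3 → L3 hit [D]
  3 | W B0 → L0 miss [D]
  4 | R B1 → L1 miss [-]
  5 | W B3 → L3 hit [D]
  6 | W B3 → L3 hit [D]
  7 | W B3 → L3 hit [D]
  8 | W B4 → L0 miss wb→B0 [D]
  9 | R B5 → L1 miss [-]
  10 | R B0 → L0 miss wb→B4 [-]
  11 | W B3 → L3 hit [D]
  12 | W B5 → L1 hit [D]
  13 | W B3 → L3 hit [D]
  14 | R B2 → L2 miss [-]
  15 | W B6 → L2 miss [D]

DIRTY = [3, 5, 6]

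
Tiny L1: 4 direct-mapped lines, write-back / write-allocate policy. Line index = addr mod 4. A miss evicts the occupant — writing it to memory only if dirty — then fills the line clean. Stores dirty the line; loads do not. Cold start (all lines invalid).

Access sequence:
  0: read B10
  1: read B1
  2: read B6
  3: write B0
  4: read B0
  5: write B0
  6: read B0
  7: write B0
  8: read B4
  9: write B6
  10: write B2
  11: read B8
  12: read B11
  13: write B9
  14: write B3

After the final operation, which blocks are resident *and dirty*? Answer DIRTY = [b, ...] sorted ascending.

DIRTY = [2, 3, 9]

  0 | R B10 → L2 miss [-]
  1 | R B1 → L1 miss [-]
  2 | R B6 → L2 miss [-]
  3 | W B0 → L0 miss [D]
  4 | R B0 → L0 hit [D]
  5 | W B0 → L0 hit [D]
  6 | R B0 → L0 hit [D]
  7 | W B0 → L0 hit [D]
  8 | R B4 → L0 miss wb→B0 [-]
  9 | W B6 → L2 hit [D]
  10 | W B2 → L2 miss wb→B6 [D]
  11 | R B8 → L0 miss [-]
  12 | R B11 → L3 miss [-]
  13 | W B9 → L1 miss [D]
  14 | W B3 → L3 miss [D]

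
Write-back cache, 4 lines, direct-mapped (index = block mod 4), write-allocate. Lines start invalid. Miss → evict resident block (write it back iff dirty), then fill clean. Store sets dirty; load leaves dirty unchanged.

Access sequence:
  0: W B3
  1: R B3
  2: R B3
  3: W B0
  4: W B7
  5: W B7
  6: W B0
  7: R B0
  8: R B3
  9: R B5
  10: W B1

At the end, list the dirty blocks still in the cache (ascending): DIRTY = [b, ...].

0: W B3 → L3 miss [D]
1: R B3 → L3 hit [D]
2: R B3 → L3 hit [D]
3: W B0 → L0 miss [D]
4: W B7 → L3 miss wb→B3 [D]
5: W B7 → L3 hit [D]
6: W B0 → L0 hit [D]
7: R B0 → L0 hit [D]
8: R B3 → L3 miss wb→B7 [-]
9: R B5 → L1 miss [-]
10: W B1 → L1 miss [D]

DIRTY = [0, 1]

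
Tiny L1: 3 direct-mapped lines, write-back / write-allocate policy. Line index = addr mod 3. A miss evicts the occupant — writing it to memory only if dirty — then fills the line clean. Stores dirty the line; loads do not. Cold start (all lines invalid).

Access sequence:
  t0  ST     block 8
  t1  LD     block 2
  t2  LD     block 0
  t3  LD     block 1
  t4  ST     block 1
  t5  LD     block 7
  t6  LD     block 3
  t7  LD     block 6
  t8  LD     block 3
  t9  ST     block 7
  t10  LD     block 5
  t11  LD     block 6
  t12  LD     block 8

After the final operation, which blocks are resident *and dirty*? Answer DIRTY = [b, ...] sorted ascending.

0: W B8 → L2 miss [D]
1: R B2 → L2 miss wb→B8 [-]
2: R B0 → L0 miss [-]
3: R B1 → L1 miss [-]
4: W B1 → L1 hit [D]
5: R B7 → L1 miss wb→B1 [-]
6: R B3 → L0 miss [-]
7: R B6 → L0 miss [-]
8: R B3 → L0 miss [-]
9: W B7 → L1 hit [D]
10: R B5 → L2 miss [-]
11: R B6 → L0 miss [-]
12: R B8 → L2 miss [-]

DIRTY = [7]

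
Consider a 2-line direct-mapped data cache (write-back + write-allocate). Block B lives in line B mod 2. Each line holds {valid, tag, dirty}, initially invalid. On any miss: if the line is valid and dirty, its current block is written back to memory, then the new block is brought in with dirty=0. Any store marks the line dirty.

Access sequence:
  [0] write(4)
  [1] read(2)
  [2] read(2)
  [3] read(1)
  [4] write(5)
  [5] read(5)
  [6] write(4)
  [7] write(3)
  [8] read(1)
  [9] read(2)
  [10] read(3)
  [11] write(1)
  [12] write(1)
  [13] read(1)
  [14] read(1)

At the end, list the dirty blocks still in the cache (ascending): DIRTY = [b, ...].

0: W B4 → L0 miss [D]
1: R B2 → L0 miss wb→B4 [-]
2: R B2 → L0 hit [-]
3: R B1 → L1 miss [-]
4: W B5 → L1 miss [D]
5: R B5 → L1 hit [D]
6: W B4 → L0 miss [D]
7: W B3 → L1 miss wb→B5 [D]
8: R B1 → L1 miss wb→B3 [-]
9: R B2 → L0 miss wb→B4 [-]
10: R B3 → L1 miss [-]
11: W B1 → L1 miss [D]
12: W B1 → L1 hit [D]
13: R B1 → L1 hit [D]
14: R B1 → L1 hit [D]

DIRTY = [1]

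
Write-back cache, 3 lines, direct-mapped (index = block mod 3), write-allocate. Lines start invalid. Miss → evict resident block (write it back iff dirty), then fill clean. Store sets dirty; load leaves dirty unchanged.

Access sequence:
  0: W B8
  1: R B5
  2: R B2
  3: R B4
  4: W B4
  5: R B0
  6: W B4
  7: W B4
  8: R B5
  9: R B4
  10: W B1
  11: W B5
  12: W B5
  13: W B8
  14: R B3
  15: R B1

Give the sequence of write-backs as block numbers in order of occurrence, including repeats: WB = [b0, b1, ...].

WB = [8, 4, 5]

  0 | W B8 → L2 miss [D]
  1 | R B5 → L2 miss wb→B8 [-]
  2 | R B2 → L2 miss [-]
  3 | R B4 → L1 miss [-]
  4 | W B4 → L1 hit [D]
  5 | R B0 → L0 miss [-]
  6 | W B4 → L1 hit [D]
  7 | W B4 → L1 hit [D]
  8 | R B5 → L2 miss [-]
  9 | R B4 → L1 hit [D]
  10 | W B1 → L1 miss wb→B4 [D]
  11 | W B5 → L2 hit [D]
  12 | W B5 → L2 hit [D]
  13 | W B8 → L2 miss wb→B5 [D]
  14 | R B3 → L0 miss [-]
  15 | R B1 → L1 hit [D]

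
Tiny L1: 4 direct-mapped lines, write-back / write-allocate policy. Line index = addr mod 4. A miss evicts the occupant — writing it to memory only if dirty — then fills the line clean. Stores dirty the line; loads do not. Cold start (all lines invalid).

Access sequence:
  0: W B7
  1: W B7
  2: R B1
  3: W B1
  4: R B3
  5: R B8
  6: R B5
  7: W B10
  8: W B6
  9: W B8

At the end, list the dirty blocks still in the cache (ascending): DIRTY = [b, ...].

DIRTY = [6, 8]

  0 | W B7 → L3 miss [D]
  1 | W B7 → L3 hit [D]
  2 | R B1 → L1 miss [-]
  3 | W B1 → L1 hit [D]
  4 | R B3 → L3 miss wb→B7 [-]
  5 | R B8 → L0 miss [-]
  6 | R B5 → L1 miss wb→B1 [-]
  7 | W B10 → L2 miss [D]
  8 | W B6 → L2 miss wb→B10 [D]
  9 | W B8 → L0 hit [D]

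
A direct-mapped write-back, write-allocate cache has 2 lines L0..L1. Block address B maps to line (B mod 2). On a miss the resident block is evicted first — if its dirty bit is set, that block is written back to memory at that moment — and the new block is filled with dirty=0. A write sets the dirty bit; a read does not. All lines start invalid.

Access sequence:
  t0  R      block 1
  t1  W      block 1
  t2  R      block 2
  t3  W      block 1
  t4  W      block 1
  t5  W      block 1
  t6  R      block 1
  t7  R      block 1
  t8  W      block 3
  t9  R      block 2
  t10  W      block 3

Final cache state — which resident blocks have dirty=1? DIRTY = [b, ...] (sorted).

DIRTY = [3]

  0 | R B1 → L1 miss [-]
  1 | W B1 → L1 hit [D]
  2 | R B2 → L0 miss [-]
  3 | W B1 → L1 hit [D]
  4 | W B1 → L1 hit [D]
  5 | W B1 → L1 hit [D]
  6 | R B1 → L1 hit [D]
  7 | R B1 → L1 hit [D]
  8 | W B3 → L1 miss wb→B1 [D]
  9 | R B2 → L0 hit [-]
  10 | W B3 → L1 hit [D]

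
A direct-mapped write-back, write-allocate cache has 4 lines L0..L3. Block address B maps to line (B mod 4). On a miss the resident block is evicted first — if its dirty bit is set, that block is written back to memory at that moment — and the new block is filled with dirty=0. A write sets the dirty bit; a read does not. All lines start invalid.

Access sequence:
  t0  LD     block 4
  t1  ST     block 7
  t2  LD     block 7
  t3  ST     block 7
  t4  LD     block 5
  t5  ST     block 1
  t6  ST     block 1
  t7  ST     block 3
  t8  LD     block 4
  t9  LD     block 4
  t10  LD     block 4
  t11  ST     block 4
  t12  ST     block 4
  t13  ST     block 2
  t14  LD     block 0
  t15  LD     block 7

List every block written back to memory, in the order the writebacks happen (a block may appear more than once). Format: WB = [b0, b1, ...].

WB = [7, 4, 3]

  0 | R B4 → L0 miss [-]
  1 | W B7 → L3 miss [D]
  2 | R B7 → L3 hit [D]
  3 | W B7 → L3 hit [D]
  4 | R B5 → L1 miss [-]
  5 | W B1 → L1 miss [D]
  6 | W B1 → L1 hit [D]
  7 | W B3 → L3 miss wb→B7 [D]
  8 | R B4 → L0 hit [-]
  9 | R B4 → L0 hit [-]
  10 | R B4 → L0 hit [-]
  11 | W B4 → L0 hit [D]
  12 | W B4 → L0 hit [D]
  13 | W B2 → L2 miss [D]
  14 | R B0 → L0 miss wb→B4 [-]
  15 | R B7 → L3 miss wb→B3 [-]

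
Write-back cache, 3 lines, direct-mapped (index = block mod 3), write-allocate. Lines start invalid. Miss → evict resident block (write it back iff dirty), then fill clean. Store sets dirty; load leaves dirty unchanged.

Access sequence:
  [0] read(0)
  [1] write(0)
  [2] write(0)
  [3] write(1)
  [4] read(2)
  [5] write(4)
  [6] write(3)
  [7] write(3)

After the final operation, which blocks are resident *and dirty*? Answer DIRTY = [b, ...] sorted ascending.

  0 | R B0 → L0 miss [-]
  1 | W B0 → L0 hit [D]
  2 | W B0 → L0 hit [D]
  3 | W B1 → L1 miss [D]
  4 | R B2 → L2 miss [-]
  5 | W B4 → L1 miss wb→B1 [D]
  6 | W B3 → L0 miss wb→B0 [D]
  7 | W B3 → L0 hit [D]

DIRTY = [3, 4]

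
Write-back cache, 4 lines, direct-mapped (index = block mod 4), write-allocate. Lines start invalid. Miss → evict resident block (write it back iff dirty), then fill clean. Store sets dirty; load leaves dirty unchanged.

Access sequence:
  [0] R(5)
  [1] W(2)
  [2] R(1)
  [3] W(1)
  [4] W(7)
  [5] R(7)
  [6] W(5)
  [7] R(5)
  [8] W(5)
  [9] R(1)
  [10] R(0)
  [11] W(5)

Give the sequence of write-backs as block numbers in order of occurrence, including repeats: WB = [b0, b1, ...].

WB = [1, 5]

0: R B5 -> L1 miss  d=-]
1: W B2 -> L2 miss  d=D]
2: R B1 -> L1 miss  d=-]
3: W B1 -> L1 hit  d=D]
4: W B7 -> L3 miss  d=D]
5: R B7 -> L3 hit  d=D]
6: W B5 -> L1 miss wb->B1  d=D]
7: R B5 -> L1 hit  d=D]
8: W B5 -> L1 hit  d=D]
9: R B1 -> L1 miss wb->B5  d=-]
10: R B0 -> L0 miss  d=-]
11: W B5 -> L1 miss  d=D]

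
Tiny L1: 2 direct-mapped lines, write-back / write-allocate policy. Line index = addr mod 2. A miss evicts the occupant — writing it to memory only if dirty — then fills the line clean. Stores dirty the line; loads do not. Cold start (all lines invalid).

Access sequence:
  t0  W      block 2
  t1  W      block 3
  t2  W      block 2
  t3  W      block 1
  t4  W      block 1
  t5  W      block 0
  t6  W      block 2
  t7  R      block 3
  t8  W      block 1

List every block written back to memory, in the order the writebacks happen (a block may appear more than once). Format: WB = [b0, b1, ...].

  0 | W B2 → L0 miss [D]
  1 | W B3 → L1 miss [D]
  2 | W B2 → L0 hit [D]
  3 | W B1 → L1 miss wb→B3 [D]
  4 | W B1 → L1 hit [D]
  5 | W B0 → L0 miss wb→B2 [D]
  6 | W B2 → L0 miss wb→B0 [D]
  7 | R B3 → L1 miss wb→B1 [-]
  8 | W B1 → L1 miss [D]

WB = [3, 2, 0, 1]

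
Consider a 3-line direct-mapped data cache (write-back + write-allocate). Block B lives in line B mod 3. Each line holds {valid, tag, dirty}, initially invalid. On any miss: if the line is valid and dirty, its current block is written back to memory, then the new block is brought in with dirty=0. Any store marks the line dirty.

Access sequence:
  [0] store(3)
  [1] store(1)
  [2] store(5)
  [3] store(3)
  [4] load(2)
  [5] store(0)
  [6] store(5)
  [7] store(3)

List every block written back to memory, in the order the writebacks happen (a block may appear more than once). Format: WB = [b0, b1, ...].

0: W B3 -> L0 miss  d=D]
1: W B1 -> L1 miss  d=D]
2: W B5 -> L2 miss  d=D]
3: W B3 -> L0 hit  d=D]
4: R B2 -> L2 miss wb->B5  d=-]
5: W B0 -> L0 miss wb->B3  d=D]
6: W B5 -> L2 miss  d=D]
7: W B3 -> L0 miss wb->B0  d=D]

WB = [5, 3, 0]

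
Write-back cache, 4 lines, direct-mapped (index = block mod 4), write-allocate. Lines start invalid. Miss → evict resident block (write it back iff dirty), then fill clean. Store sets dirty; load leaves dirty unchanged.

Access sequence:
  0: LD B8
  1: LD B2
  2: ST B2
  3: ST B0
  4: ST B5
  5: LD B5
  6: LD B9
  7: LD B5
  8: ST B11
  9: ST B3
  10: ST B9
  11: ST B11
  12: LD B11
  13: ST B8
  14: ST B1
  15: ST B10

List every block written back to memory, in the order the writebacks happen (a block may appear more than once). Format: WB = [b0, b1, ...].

WB = [5, 11, 3, 0, 9, 2]

  0 | R B8 → L0 miss [-]
  1 | R B2 → L2 miss [-]
  2 | W B2 → L2 hit [D]
  3 | W B0 → L0 miss [D]
  4 | W B5 → L1 miss [D]
  5 | R B5 → L1 hit [D]
  6 | R B9 → L1 miss wb→B5 [-]
  7 | R B5 → L1 miss [-]
  8 | W B11 → L3 miss [D]
  9 | W B3 → L3 miss wb→B11 [D]
  10 | W B9 → L1 miss [D]
  11 | W B11 → L3 miss wb→B3 [D]
  12 | R B11 → L3 hit [D]
  13 | W B8 → L0 miss wb→B0 [D]
  14 | W B1 → L1 miss wb→B9 [D]
  15 | W B10 → L2 miss wb→B2 [D]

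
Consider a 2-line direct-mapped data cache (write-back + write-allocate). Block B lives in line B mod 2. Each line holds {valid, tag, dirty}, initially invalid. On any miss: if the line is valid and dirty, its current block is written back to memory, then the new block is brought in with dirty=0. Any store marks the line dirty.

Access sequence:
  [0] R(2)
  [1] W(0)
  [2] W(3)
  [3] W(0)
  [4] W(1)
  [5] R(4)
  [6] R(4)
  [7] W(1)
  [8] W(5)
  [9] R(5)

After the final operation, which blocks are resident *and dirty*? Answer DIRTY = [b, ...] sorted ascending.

DIRTY = [5]

0: R B2 -> L0 miss  d=-]
1: W B0 -> L0 miss  d=D]
2: W B3 -> L1 miss  d=D]
3: W B0 -> L0 hit  d=D]
4: W B1 -> L1 miss wb->B3  d=D]
5: R B4 -> L0 miss wb->B0  d=-]
6: R B4 -> L0 hit  d=-]
7: W B1 -> L1 hit  d=D]
8: W B5 -> L1 miss wb->B1  d=D]
9: R B5 -> L1 hit  d=D]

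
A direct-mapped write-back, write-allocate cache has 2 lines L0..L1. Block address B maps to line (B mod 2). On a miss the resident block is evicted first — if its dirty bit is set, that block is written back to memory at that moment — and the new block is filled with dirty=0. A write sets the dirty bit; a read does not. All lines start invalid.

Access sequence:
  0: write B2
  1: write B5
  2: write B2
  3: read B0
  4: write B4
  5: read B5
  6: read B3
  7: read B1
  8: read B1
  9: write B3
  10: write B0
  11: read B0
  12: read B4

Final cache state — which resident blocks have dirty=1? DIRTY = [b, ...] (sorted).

DIRTY = [3]

0: W B2 -> L0 miss  d=D]
1: W B5 -> L1 miss  d=D]
2: W B2 -> L0 hit  d=D]
3: R B0 -> L0 miss wb->B2  d=-]
4: W B4 -> L0 miss  d=D]
5: R B5 -> L1 hit  d=D]
6: R B3 -> L1 miss wb->B5  d=-]
7: R B1 -> L1 miss  d=-]
8: R B1 -> L1 hit  d=-]
9: W B3 -> L1 miss  d=D]
10: W B0 -> L0 miss wb->B4  d=D]
11: R B0 -> L0 hit  d=D]
12: R B4 -> L0 miss wb->B0  d=-]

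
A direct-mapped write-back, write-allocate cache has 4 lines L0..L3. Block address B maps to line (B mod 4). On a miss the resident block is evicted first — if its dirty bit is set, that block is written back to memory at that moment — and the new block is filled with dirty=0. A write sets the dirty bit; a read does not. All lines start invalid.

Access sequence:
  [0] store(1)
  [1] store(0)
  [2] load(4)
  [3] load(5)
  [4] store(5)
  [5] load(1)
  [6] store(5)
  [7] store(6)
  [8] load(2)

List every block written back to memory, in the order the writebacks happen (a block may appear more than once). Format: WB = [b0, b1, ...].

0: W B1 → L1 miss [D]
1: W B0 → L0 miss [D]
2: R B4 → L0 miss wb→B0 [-]
3: R B5 → L1 miss wb→B1 [-]
4: W B5 → L1 hit [D]
5: R B1 → L1 miss wb→B5 [-]
6: W B5 → L1 miss [D]
7: W B6 → L2 miss [D]
8: R B2 → L2 miss wb→B6 [-]

WB = [0, 1, 5, 6]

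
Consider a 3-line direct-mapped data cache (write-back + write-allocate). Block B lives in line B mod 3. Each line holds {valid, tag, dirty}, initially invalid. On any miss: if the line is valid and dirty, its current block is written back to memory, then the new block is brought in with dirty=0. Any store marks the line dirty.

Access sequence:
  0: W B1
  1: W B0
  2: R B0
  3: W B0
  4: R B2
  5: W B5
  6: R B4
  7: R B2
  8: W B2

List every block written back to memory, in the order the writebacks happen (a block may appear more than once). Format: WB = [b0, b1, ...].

WB = [1, 5]

0: W B1 -> L1 miss  d=D]
1: W B0 -> L0 miss  d=D]
2: R B0 -> L0 hit  d=D]
3: W B0 -> L0 hit  d=D]
4: R B2 -> L2 miss  d=-]
5: W B5 -> L2 miss  d=D]
6: R B4 -> L1 miss wb->B1  d=-]
7: R B2 -> L2 miss wb->B5  d=-]
8: W B2 -> L2 hit  d=D]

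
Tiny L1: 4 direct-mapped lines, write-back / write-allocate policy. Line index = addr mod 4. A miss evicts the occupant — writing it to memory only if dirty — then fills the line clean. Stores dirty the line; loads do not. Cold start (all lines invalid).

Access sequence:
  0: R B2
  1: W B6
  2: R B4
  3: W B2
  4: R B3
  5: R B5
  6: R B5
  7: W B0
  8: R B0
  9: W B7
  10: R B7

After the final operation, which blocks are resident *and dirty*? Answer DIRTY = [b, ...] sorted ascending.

DIRTY = [0, 2, 7]

0: R B2 -> L2 miss  d=-]
1: W B6 -> L2 miss  d=D]
2: R B4 -> L0 miss  d=-]
3: W B2 -> L2 miss wb->B6  d=D]
4: R B3 -> L3 miss  d=-]
5: R B5 -> L1 miss  d=-]
6: R B5 -> L1 hit  d=-]
7: W B0 -> L0 miss  d=D]
8: R B0 -> L0 hit  d=D]
9: W B7 -> L3 miss  d=D]
10: R B7 -> L3 hit  d=D]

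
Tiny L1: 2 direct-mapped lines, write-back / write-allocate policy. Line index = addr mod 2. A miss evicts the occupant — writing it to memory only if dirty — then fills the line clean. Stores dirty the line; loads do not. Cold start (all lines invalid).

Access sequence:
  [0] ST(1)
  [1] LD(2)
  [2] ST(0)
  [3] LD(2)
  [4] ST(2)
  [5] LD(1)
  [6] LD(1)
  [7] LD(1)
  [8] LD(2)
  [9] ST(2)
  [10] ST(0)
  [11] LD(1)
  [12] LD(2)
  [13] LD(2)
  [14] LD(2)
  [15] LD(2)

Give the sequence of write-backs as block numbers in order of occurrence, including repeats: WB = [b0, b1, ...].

WB = [0, 2, 0]

0: W B1 → L1 miss [D]
1: R B2 → L0 miss [-]
2: W B0 → L0 miss [D]
3: R B2 → L0 miss wb→B0 [-]
4: W B2 → L0 hit [D]
5: R B1 → L1 hit [D]
6: R B1 → L1 hit [D]
7: R B1 → L1 hit [D]
8: R B2 → L0 hit [D]
9: W B2 → L0 hit [D]
10: W B0 → L0 miss wb→B2 [D]
11: R B1 → L1 hit [D]
12: R B2 → L0 miss wb→B0 [-]
13: R B2 → L0 hit [-]
14: R B2 → L0 hit [-]
15: R B2 → L0 hit [-]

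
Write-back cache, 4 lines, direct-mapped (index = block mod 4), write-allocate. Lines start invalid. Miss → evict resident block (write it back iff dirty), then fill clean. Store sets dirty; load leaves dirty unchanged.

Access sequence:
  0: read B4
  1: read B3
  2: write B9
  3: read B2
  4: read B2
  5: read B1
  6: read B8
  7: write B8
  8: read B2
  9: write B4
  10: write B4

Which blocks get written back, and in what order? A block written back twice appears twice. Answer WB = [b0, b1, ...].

0: R B4 → L0 miss [-]
1: R B3 → L3 miss [-]
2: W B9 → L1 miss [D]
3: R B2 → L2 miss [-]
4: R B2 → L2 hit [-]
5: R B1 → L1 miss wb→B9 [-]
6: R B8 → L0 miss [-]
7: W B8 → L0 hit [D]
8: R B2 → L2 hit [-]
9: W B4 → L0 miss wb→B8 [D]
10: W B4 → L0 hit [D]

WB = [9, 8]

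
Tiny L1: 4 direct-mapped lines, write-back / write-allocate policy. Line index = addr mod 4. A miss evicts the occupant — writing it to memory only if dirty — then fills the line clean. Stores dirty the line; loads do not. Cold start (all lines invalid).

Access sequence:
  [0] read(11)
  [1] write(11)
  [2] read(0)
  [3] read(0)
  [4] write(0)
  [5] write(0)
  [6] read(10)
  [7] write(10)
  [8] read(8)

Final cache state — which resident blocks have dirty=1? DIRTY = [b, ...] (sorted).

DIRTY = [10, 11]

0: R B11 -> L3 miss  d=-]
1: W B11 -> L3 hit  d=D]
2: R B0 -> L0 miss  d=-]
3: R B0 -> L0 hit  d=-]
4: W B0 -> L0 hit  d=D]
5: W B0 -> L0 hit  d=D]
6: R B10 -> L2 miss  d=-]
7: W B10 -> L2 hit  d=D]
8: R B8 -> L0 miss wb->B0  d=-]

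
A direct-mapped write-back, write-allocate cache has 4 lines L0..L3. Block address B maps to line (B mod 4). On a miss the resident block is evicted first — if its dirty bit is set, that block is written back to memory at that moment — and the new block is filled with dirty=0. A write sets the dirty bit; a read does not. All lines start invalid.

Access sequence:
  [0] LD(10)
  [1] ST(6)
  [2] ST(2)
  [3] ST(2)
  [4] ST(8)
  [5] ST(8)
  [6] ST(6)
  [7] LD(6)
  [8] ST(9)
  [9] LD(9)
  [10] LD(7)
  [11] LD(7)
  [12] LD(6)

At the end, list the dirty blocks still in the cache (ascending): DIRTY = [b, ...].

DIRTY = [6, 8, 9]

0: R B10 → L2 miss [-]
1: W B6 → L2 miss [D]
2: W B2 → L2 miss wb→B6 [D]
3: W B2 → L2 hit [D]
4: W B8 → L0 miss [D]
5: W B8 → L0 hit [D]
6: W B6 → L2 miss wb→B2 [D]
7: R B6 → L2 hit [D]
8: W B9 → L1 miss [D]
9: R B9 → L1 hit [D]
10: R B7 → L3 miss [-]
11: R B7 → L3 hit [-]
12: R B6 → L2 hit [D]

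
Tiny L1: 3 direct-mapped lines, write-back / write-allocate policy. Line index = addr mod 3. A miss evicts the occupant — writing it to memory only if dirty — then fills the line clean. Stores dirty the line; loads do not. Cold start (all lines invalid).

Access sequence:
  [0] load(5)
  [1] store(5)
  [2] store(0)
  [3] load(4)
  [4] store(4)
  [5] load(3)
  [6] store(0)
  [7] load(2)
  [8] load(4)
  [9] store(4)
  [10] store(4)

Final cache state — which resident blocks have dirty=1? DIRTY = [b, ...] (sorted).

DIRTY = [0, 4]

0: R B5 → L2 miss [-]
1: W B5 → L2 hit [D]
2: W B0 → L0 miss [D]
3: R B4 → L1 miss [-]
4: W B4 → L1 hit [D]
5: R B3 → L0 miss wb→B0 [-]
6: W B0 → L0 miss [D]
7: R B2 → L2 miss wb→B5 [-]
8: R B4 → L1 hit [D]
9: W B4 → L1 hit [D]
10: W B4 → L1 hit [D]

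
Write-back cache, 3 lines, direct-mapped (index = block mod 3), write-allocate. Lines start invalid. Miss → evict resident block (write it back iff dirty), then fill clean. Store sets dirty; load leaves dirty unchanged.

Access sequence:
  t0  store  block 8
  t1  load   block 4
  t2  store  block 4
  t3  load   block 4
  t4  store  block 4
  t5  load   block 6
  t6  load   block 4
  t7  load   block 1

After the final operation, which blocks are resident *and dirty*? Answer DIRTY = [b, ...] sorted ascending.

DIRTY = [8]

0: W B8 -> L2 miss  d=D]
1: R B4 -> L1 miss  d=-]
2: W B4 -> L1 hit  d=D]
3: R B4 -> L1 hit  d=D]
4: W B4 -> L1 hit  d=D]
5: R B6 -> L0 miss  d=-]
6: R B4 -> L1 hit  d=D]
7: R B1 -> L1 miss wb->B4  d=-]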